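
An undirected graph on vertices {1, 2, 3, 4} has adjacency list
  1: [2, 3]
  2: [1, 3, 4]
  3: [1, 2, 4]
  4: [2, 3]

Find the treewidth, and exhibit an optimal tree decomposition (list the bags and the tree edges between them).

Treewidth 2.
Bags: B1 = {1, 2, 3}  B2 = {2, 3, 4}
Tree: B1–B2

The largest bag has 3 vertices, giving width 2; this decomposition certifies tw(G) ≤ 2. For the lower bound, the 3 vertices {1, 2, 3} are pairwise adjacent, and any tree decomposition puts a clique entirely inside one bag — forcing width ≥ 2. Hence tw(G) = 2 exactly.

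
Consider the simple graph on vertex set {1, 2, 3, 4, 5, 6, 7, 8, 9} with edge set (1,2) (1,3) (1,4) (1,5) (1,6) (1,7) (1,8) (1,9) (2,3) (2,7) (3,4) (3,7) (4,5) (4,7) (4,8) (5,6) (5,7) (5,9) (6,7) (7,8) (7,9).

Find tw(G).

3

A width-3 tree decomposition is:
Bags: B1 = {1, 4, 5, 7}  B2 = {1, 4, 7, 8}  B3 = {1, 3, 4, 7}  B4 = {1, 2, 3, 7}  B5 = {1, 5, 7, 9}  B6 = {1, 5, 6, 7}
Tree: B1–B2, B1–B3, B3–B4, B1–B5, B1–B6
Each bag holds 4 vertices, so the decomposition has width 3, which upper-bounds the treewidth. Conversely, {1, 5, 7, 9} is a clique of size 4, and the vertices of any clique must share a bag in every tree decomposition; so some bag has ≥ 4 vertices and tw(G) ≥ 3. Hence tw(G) = 3 exactly.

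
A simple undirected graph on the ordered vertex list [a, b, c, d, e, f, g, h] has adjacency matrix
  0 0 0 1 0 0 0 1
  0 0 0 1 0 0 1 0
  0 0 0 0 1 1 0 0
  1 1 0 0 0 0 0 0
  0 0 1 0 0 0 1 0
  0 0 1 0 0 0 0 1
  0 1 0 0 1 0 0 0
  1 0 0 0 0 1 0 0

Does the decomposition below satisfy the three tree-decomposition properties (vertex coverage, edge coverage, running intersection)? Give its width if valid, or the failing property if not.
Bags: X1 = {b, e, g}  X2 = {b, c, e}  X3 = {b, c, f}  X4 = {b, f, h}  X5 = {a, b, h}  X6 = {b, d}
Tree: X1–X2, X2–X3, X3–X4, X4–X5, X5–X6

No — edge (a,d) lies in no bag.

A tree decomposition must satisfy three properties: every vertex lies in some bag; for every edge, both endpoints lie together in some bag; and for every vertex, the bags containing it form a connected subtree. Here edge (a,d) lies in no bag, so the decomposition is invalid.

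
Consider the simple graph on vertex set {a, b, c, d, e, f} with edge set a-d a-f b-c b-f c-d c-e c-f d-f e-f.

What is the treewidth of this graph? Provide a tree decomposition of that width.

Each bag holds 3 vertices, so the decomposition has width 2, which upper-bounds the treewidth. Conversely, {c, d, f} is a clique of size 3, and the vertices of any clique must share a bag in every tree decomposition; so some bag has ≥ 3 vertices and tw(G) ≥ 2. The upper and lower bounds meet at 2, so that is the treewidth.

Treewidth 2.
Bags: B1 = {a, d, f}  B2 = {c, d, f}  B3 = {c, e, f}  B4 = {b, c, f}
Tree: B1–B2, B2–B3, B2–B4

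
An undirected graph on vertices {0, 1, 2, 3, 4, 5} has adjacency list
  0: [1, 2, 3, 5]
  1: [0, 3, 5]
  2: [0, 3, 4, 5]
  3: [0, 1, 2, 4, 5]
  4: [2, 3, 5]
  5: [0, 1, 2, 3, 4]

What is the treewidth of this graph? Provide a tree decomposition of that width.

Each bag holds 4 vertices, so the decomposition has width 3, which upper-bounds the treewidth. On the other hand G contains the 4-clique {0, 1, 3, 5}. A clique must lie in a single bag of any decomposition, so no decomposition can have width below 3. The upper and lower bounds meet at 3, so that is the treewidth.

Treewidth 3.
One such decomposition:
Bags: B1 = {2, 3, 4, 5}  B2 = {0, 2, 3, 5}  B3 = {0, 1, 3, 5}
Tree: B1–B2, B2–B3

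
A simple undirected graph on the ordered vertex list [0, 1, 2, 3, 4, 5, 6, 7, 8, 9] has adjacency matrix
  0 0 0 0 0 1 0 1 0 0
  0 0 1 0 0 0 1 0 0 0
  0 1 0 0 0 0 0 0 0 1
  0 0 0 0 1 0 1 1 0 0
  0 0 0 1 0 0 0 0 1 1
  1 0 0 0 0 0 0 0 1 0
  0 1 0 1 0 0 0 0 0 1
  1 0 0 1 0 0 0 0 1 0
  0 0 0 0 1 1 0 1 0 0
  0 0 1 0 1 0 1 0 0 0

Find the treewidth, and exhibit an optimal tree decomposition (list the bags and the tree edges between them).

Treewidth 2.
One such decomposition:
Bags: B1 = {0, 5, 7}  B2 = {5, 7, 8}  B3 = {3, 7, 8}  B4 = {3, 4, 8}  B5 = {3, 4, 6}  B6 = {4, 6, 9}  B7 = {1, 6, 9}  B8 = {1, 2, 9}
Tree: B1–B2, B2–B3, B3–B4, B4–B5, B5–B6, B6–B7, B7–B8

The largest bag has 3 vertices, giving width 2; this decomposition certifies tw(G) ≤ 2. For the lower bound, G contains the cycle 0–5–8–7–0, so G is not a forest; only forests have treewidth ≤ 1, hence tw(G) ≥ 2. The upper and lower bounds meet at 2, so that is the treewidth.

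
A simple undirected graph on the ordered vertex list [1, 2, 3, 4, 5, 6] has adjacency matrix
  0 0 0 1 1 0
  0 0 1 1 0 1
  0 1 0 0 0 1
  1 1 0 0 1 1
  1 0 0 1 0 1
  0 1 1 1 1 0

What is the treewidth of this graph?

A width-2 tree decomposition is:
Bags: B1 = {4, 5, 6}  B2 = {2, 4, 6}  B3 = {1, 4, 5}  B4 = {2, 3, 6}
Tree: B1–B2, B1–B3, B2–B4
The largest bag has 3 vertices, giving width 2; this decomposition certifies tw(G) ≤ 2. For the lower bound, the 3 vertices {2, 3, 6} are pairwise adjacent, and any tree decomposition puts a clique entirely inside one bag — forcing width ≥ 2. Therefore the treewidth is 2.

2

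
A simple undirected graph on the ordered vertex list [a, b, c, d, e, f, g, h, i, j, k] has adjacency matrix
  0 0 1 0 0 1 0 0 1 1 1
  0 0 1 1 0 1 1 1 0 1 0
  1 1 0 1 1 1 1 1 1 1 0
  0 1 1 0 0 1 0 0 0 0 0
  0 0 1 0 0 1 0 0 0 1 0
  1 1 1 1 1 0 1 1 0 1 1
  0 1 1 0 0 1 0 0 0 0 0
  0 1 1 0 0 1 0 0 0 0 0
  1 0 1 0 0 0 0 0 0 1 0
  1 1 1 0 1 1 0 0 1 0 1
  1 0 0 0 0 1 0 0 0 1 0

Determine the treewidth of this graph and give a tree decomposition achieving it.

Treewidth 3.
One optimal decomposition is:
Bags: B1 = {a, c, f, j}  B2 = {c, e, f, j}  B3 = {b, c, f, j}  B4 = {a, c, i, j}  B5 = {b, c, f, g}  B6 = {b, c, d, f}  B7 = {a, f, j, k}  B8 = {b, c, f, h}
Tree: B1–B2, B1–B3, B1–B4, B3–B5, B5–B6, B1–B7, B3–B8

Every bag has size at most 4, so the width is 4 − 1 = 3 and tw(G) ≤ 3. On the other hand G contains the 4-clique {c, e, f, j}. A clique must lie in a single bag of any decomposition, so no decomposition can have width below 3. Combining the bounds, tw(G) = 3.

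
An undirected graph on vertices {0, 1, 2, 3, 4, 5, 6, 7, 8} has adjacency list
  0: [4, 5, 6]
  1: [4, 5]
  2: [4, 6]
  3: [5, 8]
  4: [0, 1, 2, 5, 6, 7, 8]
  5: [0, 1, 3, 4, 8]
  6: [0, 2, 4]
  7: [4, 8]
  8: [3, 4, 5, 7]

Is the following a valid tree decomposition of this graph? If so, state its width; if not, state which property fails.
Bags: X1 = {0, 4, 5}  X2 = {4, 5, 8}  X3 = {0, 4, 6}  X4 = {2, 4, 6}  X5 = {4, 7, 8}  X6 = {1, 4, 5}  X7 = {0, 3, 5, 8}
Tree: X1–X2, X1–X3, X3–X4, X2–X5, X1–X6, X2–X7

No — bags containing vertex 0 are not connected in the tree.

A tree decomposition must satisfy three properties: every vertex lies in some bag; for every edge, both endpoints lie together in some bag; and for every vertex, the bags containing it form a connected subtree. Here bags containing vertex 0 are not connected in the tree, so the decomposition is invalid.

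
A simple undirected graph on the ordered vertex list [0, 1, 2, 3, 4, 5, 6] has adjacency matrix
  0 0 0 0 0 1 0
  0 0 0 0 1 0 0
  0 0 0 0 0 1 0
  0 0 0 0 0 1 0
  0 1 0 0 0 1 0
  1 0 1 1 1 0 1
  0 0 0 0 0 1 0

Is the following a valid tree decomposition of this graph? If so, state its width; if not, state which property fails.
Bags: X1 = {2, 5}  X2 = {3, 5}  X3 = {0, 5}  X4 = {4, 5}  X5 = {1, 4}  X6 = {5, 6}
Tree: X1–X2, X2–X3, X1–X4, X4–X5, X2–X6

Vertex coverage: the bags together contain {0, 1, 2, 3, 4, 5, 6}, the full vertex set. Edge coverage: each edge of G has both endpoints in at least one bag. Running intersection: for every vertex, the bags containing it form a connected subtree. All three properties hold, so this is a valid tree decomposition of width max|bag| − 1 = 1, and hence tw(G) ≤ 1.

Yes; width 1.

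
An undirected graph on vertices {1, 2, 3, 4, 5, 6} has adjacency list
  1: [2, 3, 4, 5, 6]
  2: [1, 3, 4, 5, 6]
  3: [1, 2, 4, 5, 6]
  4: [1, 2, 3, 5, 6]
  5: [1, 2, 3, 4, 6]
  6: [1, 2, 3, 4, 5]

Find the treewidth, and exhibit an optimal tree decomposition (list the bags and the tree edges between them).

With just one bag of size 6, the width is 6 − 1 = 5, so tw(G) ≤ 5. On the other hand G contains the 6-clique {1, 2, 3, 4, 5, 6}. A clique must lie in a single bag of any decomposition, so no decomposition can have width below 5. Combining the bounds, tw(G) = 5.

Treewidth 5.
Bags: B1 = {1, 2, 3, 4, 5, 6}
Tree: (single bag)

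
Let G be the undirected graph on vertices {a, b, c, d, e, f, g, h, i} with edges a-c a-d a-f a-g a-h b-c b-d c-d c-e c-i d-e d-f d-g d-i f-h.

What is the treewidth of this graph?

A width-2 tree decomposition is:
Bags: B1 = {a, c, d}  B2 = {a, d, f}  B3 = {c, d, e}  B4 = {c, d, i}  B5 = {a, d, g}  B6 = {a, f, h}  B7 = {b, c, d}
Tree: B1–B2, B1–B3, B1–B4, B2–B5, B2–B6, B4–B7
Each bag holds 3 vertices, so the decomposition has width 2, which upper-bounds the treewidth. On the other hand G contains the 3-clique {a, d, g}. A clique must lie in a single bag of any decomposition, so no decomposition can have width below 2. Therefore the treewidth is 2.

2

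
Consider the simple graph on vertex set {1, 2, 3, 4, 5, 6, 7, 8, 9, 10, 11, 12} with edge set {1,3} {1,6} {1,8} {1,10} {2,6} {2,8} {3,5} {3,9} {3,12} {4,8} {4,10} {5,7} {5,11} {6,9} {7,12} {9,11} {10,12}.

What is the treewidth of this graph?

3

A width-3 tree decomposition is:
Bags: B1 = {2, 4, 6, 8}  B2 = {1, 4, 6, 8}  B3 = {1, 4, 6, 10}  B4 = {1, 6, 9, 10}  B5 = {1, 3, 9, 10}  B6 = {3, 9, 10, 12}  B7 = {3, 9, 11, 12}  B8 = {3, 5, 11, 12}  B9 = {5, 7, 11, 12}
Tree: B1–B2, B2–B3, B3–B4, B4–B5, B5–B6, B6–B7, B7–B8, B8–B9
The largest bag has 4 vertices, giving width 3; this decomposition certifies tw(G) ≤ 3. For the lower bound: the 4 vertex sets {2,4,8}, {6}, {1}, {3,9,10,12} are disjoint, each induces a connected subgraph, and every pair is joined by at least one edge of G. Contracting each set to a single vertex therefore yields K_{4} as a minor, and since treewidth is minor-monotone, tw(G) ≥ tw(K_{4}) = 3. Therefore the treewidth is 3.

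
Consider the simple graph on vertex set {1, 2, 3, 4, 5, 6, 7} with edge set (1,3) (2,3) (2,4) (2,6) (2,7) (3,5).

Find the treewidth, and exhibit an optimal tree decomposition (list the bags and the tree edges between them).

Treewidth 1.
Bags: B1 = {3, 5}  B2 = {2, 3}  B3 = {1, 3}  B4 = {2, 4}  B5 = {2, 6}  B6 = {2, 7}
Tree: B1–B2, B1–B3, B2–B4, B2–B5, B5–B6

The largest bag has 2 vertices, giving width 1; this decomposition certifies tw(G) ≤ 1. G has an edge, so its treewidth is at least 1. Therefore the treewidth is 1.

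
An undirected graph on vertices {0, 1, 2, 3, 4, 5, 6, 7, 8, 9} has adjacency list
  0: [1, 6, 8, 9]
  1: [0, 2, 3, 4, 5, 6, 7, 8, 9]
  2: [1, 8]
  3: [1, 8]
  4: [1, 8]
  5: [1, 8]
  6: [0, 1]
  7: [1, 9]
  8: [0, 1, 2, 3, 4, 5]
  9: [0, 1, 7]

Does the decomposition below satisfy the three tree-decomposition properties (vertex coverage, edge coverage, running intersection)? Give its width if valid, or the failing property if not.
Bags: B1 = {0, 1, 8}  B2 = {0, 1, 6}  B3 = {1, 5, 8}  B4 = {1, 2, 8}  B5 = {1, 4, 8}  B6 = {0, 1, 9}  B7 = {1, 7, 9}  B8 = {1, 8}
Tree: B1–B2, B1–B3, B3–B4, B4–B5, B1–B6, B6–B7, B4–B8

No — vertex 3 appears in no bag.

A tree decomposition must satisfy three properties: every vertex lies in some bag; for every edge, both endpoints lie together in some bag; and for every vertex, the bags containing it form a connected subtree. Here vertex 3 appears in no bag, so the decomposition is invalid.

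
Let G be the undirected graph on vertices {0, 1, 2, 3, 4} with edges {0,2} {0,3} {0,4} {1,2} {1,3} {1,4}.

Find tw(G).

A width-2 tree decomposition is:
Bags: B1 = {0, 1, 3}  B2 = {0, 1, 4}  B3 = {0, 1, 2}
Tree: B1–B2, B2–B3
Every bag has size at most 3, so the width is 3 − 1 = 2 and tw(G) ≤ 2. The edges 1–3–0–4–1 form a cycle, so G is not a tree and its treewidth is at least 2. The upper and lower bounds meet at 2, so that is the treewidth.

2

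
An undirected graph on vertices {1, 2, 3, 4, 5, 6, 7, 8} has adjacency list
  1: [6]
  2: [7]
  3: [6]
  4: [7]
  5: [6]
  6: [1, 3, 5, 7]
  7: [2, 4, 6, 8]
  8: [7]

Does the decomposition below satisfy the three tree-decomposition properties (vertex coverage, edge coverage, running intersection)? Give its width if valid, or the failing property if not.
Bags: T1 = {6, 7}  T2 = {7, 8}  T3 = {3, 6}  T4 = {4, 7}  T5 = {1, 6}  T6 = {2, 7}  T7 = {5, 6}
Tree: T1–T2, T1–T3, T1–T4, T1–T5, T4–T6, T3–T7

Yes; width 1.

Checking the three conditions: (i) the bags cover all of {1, 2, 3, 4, 5, 6, 7, 8}; (ii) for each edge, some bag contains both endpoints; (iii) the bags containing any fixed vertex form a subtree. All hold, so the decomposition is valid with width 2 − 1 = 1.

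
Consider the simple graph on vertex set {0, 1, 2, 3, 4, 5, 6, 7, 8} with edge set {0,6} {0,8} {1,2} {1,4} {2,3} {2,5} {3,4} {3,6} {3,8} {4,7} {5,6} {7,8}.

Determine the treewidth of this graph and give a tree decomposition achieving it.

Each bag holds 4 vertices, so the decomposition has width 3, which upper-bounds the treewidth. For the lower bound: the 4 vertex sets {1,2,5}, {4}, {3}, {0,6,7,8} are disjoint, each induces a connected subgraph, and every pair is joined by at least one edge of G. Contracting each set to a single vertex therefore yields K_{4} as a minor, and since treewidth is minor-monotone, tw(G) ≥ tw(K_{4}) = 3. Hence tw(G) = 3 exactly.

Treewidth 3.
One such decomposition:
Bags: B1 = {1, 2, 4, 5}  B2 = {2, 3, 4, 5}  B3 = {3, 4, 5, 6}  B4 = {3, 4, 6, 7}  B5 = {3, 6, 7, 8}  B6 = {0, 6, 7, 8}
Tree: B1–B2, B2–B3, B3–B4, B4–B5, B5–B6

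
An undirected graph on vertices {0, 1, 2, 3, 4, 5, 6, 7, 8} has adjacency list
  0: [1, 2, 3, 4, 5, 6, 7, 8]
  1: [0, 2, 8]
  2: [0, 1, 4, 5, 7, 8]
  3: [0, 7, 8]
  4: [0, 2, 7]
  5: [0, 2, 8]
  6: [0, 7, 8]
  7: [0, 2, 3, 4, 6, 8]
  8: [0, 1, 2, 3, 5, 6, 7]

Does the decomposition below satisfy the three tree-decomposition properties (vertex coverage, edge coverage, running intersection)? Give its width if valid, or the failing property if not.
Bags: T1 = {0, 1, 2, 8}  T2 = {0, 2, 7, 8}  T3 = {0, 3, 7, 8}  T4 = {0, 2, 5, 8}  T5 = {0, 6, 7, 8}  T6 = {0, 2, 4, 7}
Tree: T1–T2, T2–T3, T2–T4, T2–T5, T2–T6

Checking the three conditions: (i) the bags cover all of {0, 1, 2, 3, 4, 5, 6, 7, 8}; (ii) for each edge, some bag contains both endpoints; (iii) the bags containing any fixed vertex form a subtree. All hold, so the decomposition is valid with width 4 − 1 = 3.

Yes; width 3.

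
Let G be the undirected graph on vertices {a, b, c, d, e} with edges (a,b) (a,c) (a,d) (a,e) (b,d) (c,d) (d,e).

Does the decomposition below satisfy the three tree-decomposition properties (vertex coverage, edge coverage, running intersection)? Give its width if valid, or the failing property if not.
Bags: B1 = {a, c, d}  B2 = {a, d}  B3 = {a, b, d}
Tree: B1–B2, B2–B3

No — vertex e appears in no bag.

A tree decomposition must satisfy three properties: every vertex lies in some bag; for every edge, both endpoints lie together in some bag; and for every vertex, the bags containing it form a connected subtree. Here vertex e appears in no bag, so the decomposition is invalid.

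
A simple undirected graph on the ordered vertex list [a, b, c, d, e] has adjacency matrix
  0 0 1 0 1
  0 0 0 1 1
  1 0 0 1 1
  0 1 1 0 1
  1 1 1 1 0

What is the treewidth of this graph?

2

A width-2 tree decomposition is:
Bags: B1 = {c, d, e}  B2 = {b, d, e}  B3 = {a, c, e}
Tree: B1–B2, B1–B3
The largest bag has 3 vertices, giving width 2; this decomposition certifies tw(G) ≤ 2. For the lower bound, the 3 vertices {c, d, e} are pairwise adjacent, and any tree decomposition puts a clique entirely inside one bag — forcing width ≥ 2. Combining the bounds, tw(G) = 2.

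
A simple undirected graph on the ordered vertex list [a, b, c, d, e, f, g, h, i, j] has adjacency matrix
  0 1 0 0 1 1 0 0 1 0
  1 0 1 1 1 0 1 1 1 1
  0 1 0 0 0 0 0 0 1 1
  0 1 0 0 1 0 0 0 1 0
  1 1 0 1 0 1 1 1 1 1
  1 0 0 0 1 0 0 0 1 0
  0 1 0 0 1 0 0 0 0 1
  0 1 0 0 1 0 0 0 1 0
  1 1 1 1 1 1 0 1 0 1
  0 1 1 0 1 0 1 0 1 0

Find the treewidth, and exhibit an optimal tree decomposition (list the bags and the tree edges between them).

Every bag has size at most 4, so the width is 4 − 1 = 3 and tw(G) ≤ 3. For the lower bound, the 4 vertices {a, e, f, i} are pairwise adjacent, and any tree decomposition puts a clique entirely inside one bag — forcing width ≥ 3. The upper and lower bounds meet at 3, so that is the treewidth.

Treewidth 3.
One optimal decomposition is:
Bags: B1 = {a, b, e, i}  B2 = {a, e, f, i}  B3 = {b, e, h, i}  B4 = {b, e, i, j}  B5 = {b, c, i, j}  B6 = {b, d, e, i}  B7 = {b, e, g, j}
Tree: B1–B2, B1–B3, B3–B4, B4–B5, B4–B6, B4–B7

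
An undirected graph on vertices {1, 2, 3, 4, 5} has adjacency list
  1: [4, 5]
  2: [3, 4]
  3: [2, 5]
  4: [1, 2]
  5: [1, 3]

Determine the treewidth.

2

A width-2 tree decomposition is:
Bags: B1 = {1, 2, 4}  B2 = {1, 2, 5}  B3 = {2, 3, 5}
Tree: B1–B2, B2–B3
Every bag has size at most 3, so the width is 3 − 1 = 2 and tw(G) ≤ 2. For the lower bound, G contains the cycle 2–4–1–5–3–2, so G is not a forest; only forests have treewidth ≤ 1, hence tw(G) ≥ 2. Hence tw(G) = 2 exactly.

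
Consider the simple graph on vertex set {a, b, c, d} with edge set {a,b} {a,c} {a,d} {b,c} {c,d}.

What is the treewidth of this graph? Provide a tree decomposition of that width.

The largest bag has 3 vertices, giving width 2; this decomposition certifies tw(G) ≤ 2. For the lower bound, the 3 vertices {a, c, d} are pairwise adjacent, and any tree decomposition puts a clique entirely inside one bag — forcing width ≥ 2. Hence tw(G) = 2 exactly.

Treewidth 2.
One optimal decomposition is:
Bags: B1 = {a, b, c}  B2 = {a, c, d}
Tree: B1–B2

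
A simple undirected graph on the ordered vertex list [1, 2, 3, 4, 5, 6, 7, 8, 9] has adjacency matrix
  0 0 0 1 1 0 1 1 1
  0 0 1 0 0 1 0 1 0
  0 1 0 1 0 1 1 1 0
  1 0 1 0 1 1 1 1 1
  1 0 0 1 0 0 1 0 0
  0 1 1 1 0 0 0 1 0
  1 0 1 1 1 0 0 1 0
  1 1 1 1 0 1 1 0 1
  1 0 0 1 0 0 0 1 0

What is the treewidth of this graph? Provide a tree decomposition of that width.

Every bag has size at most 4, so the width is 4 − 1 = 3 and tw(G) ≤ 3. For the lower bound, the 4 vertices {2, 3, 6, 8} are pairwise adjacent, and any tree decomposition puts a clique entirely inside one bag — forcing width ≥ 3. The upper and lower bounds meet at 3, so that is the treewidth.

Treewidth 3.
One such decomposition:
Bags: B1 = {1, 4, 5, 7}  B2 = {1, 4, 7, 8}  B3 = {3, 4, 7, 8}  B4 = {3, 4, 6, 8}  B5 = {2, 3, 6, 8}  B6 = {1, 4, 8, 9}
Tree: B1–B2, B2–B3, B3–B4, B4–B5, B2–B6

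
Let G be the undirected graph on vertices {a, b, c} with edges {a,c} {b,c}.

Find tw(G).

A width-1 tree decomposition is:
Bags: B1 = {b, c}  B2 = {a, c}
Tree: B1–B2
Each bag holds 2 vertices, so the decomposition has width 1, which upper-bounds the treewidth. G has an edge, so its treewidth is at least 1. Hence tw(G) = 1 exactly.

1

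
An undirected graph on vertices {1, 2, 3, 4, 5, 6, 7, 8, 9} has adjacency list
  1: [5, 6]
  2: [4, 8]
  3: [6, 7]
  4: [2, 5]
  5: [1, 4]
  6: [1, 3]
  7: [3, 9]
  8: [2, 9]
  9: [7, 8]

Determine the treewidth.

2

A width-2 tree decomposition is:
Bags: B1 = {2, 8, 9}  B2 = {2, 7, 9}  B3 = {2, 3, 7}  B4 = {2, 3, 6}  B5 = {1, 2, 6}  B6 = {1, 2, 5}  B7 = {2, 4, 5}
Tree: B1–B2, B2–B3, B3–B4, B4–B5, B5–B6, B6–B7
The largest bag has 3 vertices, giving width 2; this decomposition certifies tw(G) ≤ 2. The edges 2–8–9–7–3–6–1–5–4–2 form a cycle, so G is not a tree and its treewidth is at least 2. Combining the bounds, tw(G) = 2.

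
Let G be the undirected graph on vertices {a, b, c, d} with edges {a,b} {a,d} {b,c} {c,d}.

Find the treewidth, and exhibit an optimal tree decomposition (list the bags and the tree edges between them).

Treewidth 2.
Bags: B1 = {a, b, d}  B2 = {b, c, d}
Tree: B1–B2

Every bag has size at most 3, so the width is 3 − 1 = 2 and tw(G) ≤ 2. Since b–a–d–c–b is a cycle in G, G is not acyclic. Forests are exactly the graphs of treewidth ≤ 1, so tw(G) ≥ 2. Hence tw(G) = 2 exactly.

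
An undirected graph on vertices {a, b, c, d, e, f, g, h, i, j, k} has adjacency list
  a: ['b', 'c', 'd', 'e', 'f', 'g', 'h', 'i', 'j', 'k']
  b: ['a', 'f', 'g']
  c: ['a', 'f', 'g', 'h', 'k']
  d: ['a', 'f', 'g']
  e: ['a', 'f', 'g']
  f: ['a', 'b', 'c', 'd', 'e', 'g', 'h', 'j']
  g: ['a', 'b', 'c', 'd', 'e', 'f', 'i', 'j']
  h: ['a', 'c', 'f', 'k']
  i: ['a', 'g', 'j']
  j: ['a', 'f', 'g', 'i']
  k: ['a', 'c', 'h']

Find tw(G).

A width-3 tree decomposition is:
Bags: B1 = {a, c, f, g}  B2 = {a, d, f, g}  B3 = {a, f, g, j}  B4 = {a, g, i, j}  B5 = {a, c, f, h}  B6 = {a, b, f, g}  B7 = {a, e, f, g}  B8 = {a, c, h, k}
Tree: B1–B2, B1–B3, B3–B4, B1–B5, B1–B6, B3–B7, B5–B8
The largest bag has 4 vertices, giving width 3; this decomposition certifies tw(G) ≤ 3. Conversely, {a, d, f, g} is a clique of size 4, and the vertices of any clique must share a bag in every tree decomposition; so some bag has ≥ 4 vertices and tw(G) ≥ 3. The upper and lower bounds meet at 3, so that is the treewidth.

3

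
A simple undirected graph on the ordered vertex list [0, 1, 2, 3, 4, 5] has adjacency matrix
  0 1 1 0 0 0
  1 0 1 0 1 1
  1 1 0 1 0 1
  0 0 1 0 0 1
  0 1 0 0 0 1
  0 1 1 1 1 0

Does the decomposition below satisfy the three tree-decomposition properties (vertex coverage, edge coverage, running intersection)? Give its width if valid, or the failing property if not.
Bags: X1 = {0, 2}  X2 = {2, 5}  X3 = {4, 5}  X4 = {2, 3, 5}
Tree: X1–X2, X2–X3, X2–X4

No — vertex 1 appears in no bag.

A tree decomposition must satisfy three properties: every vertex lies in some bag; for every edge, both endpoints lie together in some bag; and for every vertex, the bags containing it form a connected subtree. Here vertex 1 appears in no bag, so the decomposition is invalid.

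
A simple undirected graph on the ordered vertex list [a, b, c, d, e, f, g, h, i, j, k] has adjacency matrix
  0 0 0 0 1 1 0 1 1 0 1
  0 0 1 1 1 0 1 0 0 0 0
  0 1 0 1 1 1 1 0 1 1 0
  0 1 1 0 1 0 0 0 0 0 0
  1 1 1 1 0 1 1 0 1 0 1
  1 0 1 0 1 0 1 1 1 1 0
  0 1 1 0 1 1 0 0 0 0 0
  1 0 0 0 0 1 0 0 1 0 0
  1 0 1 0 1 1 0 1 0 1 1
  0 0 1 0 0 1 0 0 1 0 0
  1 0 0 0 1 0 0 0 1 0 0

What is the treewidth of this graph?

A width-3 tree decomposition is:
Bags: B1 = {c, e, f, i}  B2 = {c, f, i, j}  B3 = {c, e, f, g}  B4 = {a, e, f, i}  B5 = {b, c, e, g}  B6 = {a, f, h, i}  B7 = {a, e, i, k}  B8 = {b, c, d, e}
Tree: B1–B2, B1–B3, B1–B4, B3–B5, B4–B6, B4–B7, B5–B8
The largest bag has 4 vertices, giving width 3; this decomposition certifies tw(G) ≤ 3. On the other hand G contains the 4-clique {c, f, i, j}. A clique must lie in a single bag of any decomposition, so no decomposition can have width below 3. Therefore the treewidth is 3.

3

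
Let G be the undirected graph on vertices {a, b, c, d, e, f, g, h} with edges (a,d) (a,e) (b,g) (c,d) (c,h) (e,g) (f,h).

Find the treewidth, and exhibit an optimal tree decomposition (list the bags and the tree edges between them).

Every bag has size at most 2, so the width is 2 − 1 = 1 and tw(G) ≤ 1. Any graph with an edge has treewidth ≥ 1, and G has the edge b–g. The upper and lower bounds meet at 1, so that is the treewidth.

Treewidth 1.
Bags: B1 = {b, g}  B2 = {e, g}  B3 = {a, e}  B4 = {a, d}  B5 = {c, d}  B6 = {c, h}  B7 = {f, h}
Tree: B1–B2, B2–B3, B3–B4, B4–B5, B5–B6, B6–B7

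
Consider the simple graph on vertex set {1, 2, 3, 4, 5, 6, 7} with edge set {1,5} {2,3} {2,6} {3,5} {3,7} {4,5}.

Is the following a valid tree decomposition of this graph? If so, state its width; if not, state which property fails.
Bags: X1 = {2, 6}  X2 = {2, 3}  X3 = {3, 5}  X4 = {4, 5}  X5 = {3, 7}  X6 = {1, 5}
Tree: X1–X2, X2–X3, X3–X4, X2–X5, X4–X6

Every vertex of G appears in some bag (union = {1, 2, 3, 4, 5, 6, 7}); every edge is covered by a bag; and for each vertex v the set of bags containing v is connected in the bag tree. The decomposition is therefore valid. The largest bag has 2 vertices, so the width is 1.

Yes; width 1.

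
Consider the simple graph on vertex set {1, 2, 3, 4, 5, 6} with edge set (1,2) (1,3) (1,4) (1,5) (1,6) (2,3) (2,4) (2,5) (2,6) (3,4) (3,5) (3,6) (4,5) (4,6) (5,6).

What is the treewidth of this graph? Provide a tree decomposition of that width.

Treewidth 5.
Bags: B1 = {1, 2, 3, 4, 5, 6}
Tree: (single bag)

With just one bag of size 6, the width is 6 − 1 = 5, so tw(G) ≤ 5. On the other hand G contains the 6-clique {1, 2, 3, 4, 5, 6}. A clique must lie in a single bag of any decomposition, so no decomposition can have width below 5. The upper and lower bounds meet at 5, so that is the treewidth.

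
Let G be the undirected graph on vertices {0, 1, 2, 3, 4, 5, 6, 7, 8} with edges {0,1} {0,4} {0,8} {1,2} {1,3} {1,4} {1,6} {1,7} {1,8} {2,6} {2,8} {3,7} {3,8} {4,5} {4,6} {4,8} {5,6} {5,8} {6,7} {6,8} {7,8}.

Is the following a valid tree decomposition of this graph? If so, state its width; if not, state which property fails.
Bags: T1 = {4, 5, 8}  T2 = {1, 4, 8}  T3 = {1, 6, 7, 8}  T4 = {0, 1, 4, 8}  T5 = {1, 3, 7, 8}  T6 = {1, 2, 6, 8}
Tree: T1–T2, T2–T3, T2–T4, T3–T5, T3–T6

No — edge (6,5) lies in no bag.

A tree decomposition must satisfy three properties: every vertex lies in some bag; for every edge, both endpoints lie together in some bag; and for every vertex, the bags containing it form a connected subtree. Here edge (6,5) lies in no bag, so the decomposition is invalid.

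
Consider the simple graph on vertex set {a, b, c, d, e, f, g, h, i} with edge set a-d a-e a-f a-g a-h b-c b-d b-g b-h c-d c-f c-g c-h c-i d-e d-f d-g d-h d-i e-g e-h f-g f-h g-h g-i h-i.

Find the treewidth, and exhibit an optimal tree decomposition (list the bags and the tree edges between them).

The largest bag has 5 vertices, giving width 4; this decomposition certifies tw(G) ≤ 4. For the lower bound, the 5 vertices {a, d, e, g, h} are pairwise adjacent, and any tree decomposition puts a clique entirely inside one bag — forcing width ≥ 4. Hence tw(G) = 4 exactly.

Treewidth 4.
Bags: B1 = {b, c, d, g, h}  B2 = {c, d, f, g, h}  B3 = {a, d, f, g, h}  B4 = {c, d, g, h, i}  B5 = {a, d, e, g, h}
Tree: B1–B2, B2–B3, B2–B4, B3–B5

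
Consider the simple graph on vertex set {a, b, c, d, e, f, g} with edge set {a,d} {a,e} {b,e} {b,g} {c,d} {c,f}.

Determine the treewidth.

1

A width-1 tree decomposition is:
Bags: B1 = {c, f}  B2 = {c, d}  B3 = {a, d}  B4 = {a, e}  B5 = {b, e}  B6 = {b, g}
Tree: B1–B2, B2–B3, B3–B4, B4–B5, B5–B6
The largest bag has 2 vertices, giving width 1; this decomposition certifies tw(G) ≤ 1. Any graph with an edge has treewidth ≥ 1, and G has the edge f–c. Hence tw(G) = 1 exactly.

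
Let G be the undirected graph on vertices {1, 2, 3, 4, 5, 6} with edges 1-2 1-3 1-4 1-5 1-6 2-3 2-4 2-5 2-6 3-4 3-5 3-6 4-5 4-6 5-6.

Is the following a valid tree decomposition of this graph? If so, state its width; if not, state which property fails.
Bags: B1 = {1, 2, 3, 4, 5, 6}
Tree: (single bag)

Yes; width 5.

Checking the three conditions: (i) the bags cover all of {1, 2, 3, 4, 5, 6}; (ii) for each edge, some bag contains both endpoints; (iii) the bags containing any fixed vertex form a subtree. All hold, so the decomposition is valid with width 6 − 1 = 5.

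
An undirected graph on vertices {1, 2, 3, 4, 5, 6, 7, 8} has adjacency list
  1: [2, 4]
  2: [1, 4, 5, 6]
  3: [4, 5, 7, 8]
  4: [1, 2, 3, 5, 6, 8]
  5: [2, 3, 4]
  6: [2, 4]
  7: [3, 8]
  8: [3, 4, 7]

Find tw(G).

A width-2 tree decomposition is:
Bags: B1 = {3, 4, 5}  B2 = {2, 4, 5}  B3 = {1, 2, 4}  B4 = {2, 4, 6}  B5 = {3, 4, 8}  B6 = {3, 7, 8}
Tree: B1–B2, B2–B3, B2–B4, B1–B5, B5–B6
The largest bag has 3 vertices, giving width 2; this decomposition certifies tw(G) ≤ 2. For the lower bound, the 3 vertices {3, 4, 8} are pairwise adjacent, and any tree decomposition puts a clique entirely inside one bag — forcing width ≥ 2. Hence tw(G) = 2 exactly.

2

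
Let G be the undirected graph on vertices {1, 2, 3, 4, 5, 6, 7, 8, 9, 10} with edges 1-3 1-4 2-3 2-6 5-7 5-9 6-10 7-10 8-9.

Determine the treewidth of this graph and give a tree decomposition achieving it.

Treewidth 1.
One such decomposition:
Bags: B1 = {8, 9}  B2 = {5, 9}  B3 = {5, 7}  B4 = {7, 10}  B5 = {6, 10}  B6 = {2, 6}  B7 = {2, 3}  B8 = {1, 3}  B9 = {1, 4}
Tree: B1–B2, B2–B3, B3–B4, B4–B5, B5–B6, B6–B7, B7–B8, B8–B9

The largest bag has 2 vertices, giving width 1; this decomposition certifies tw(G) ≤ 1. Any graph with an edge has treewidth ≥ 1, and G has the edge 8–9. The upper and lower bounds meet at 1, so that is the treewidth.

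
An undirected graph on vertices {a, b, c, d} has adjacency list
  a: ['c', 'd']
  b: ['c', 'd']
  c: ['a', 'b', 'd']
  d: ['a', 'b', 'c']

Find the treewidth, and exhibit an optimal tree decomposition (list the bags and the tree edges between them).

Every bag has size at most 3, so the width is 3 − 1 = 2 and tw(G) ≤ 2. On the other hand G contains the 3-clique {a, c, d}. A clique must lie in a single bag of any decomposition, so no decomposition can have width below 2. Hence tw(G) = 2 exactly.

Treewidth 2.
One optimal decomposition is:
Bags: B1 = {a, c, d}  B2 = {b, c, d}
Tree: B1–B2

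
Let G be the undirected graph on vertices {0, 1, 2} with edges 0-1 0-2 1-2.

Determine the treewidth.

A width-2 tree decomposition is:
Bags: B1 = {0, 1, 2}
Tree: (single bag)
A single bag containing all 3 vertices is trivially a valid decomposition of width 2. Conversely, {0, 1, 2} is a clique of size 3, and the vertices of any clique must share a bag in every tree decomposition; so some bag has ≥ 3 vertices and tw(G) ≥ 2. Hence tw(G) = 2 exactly.

2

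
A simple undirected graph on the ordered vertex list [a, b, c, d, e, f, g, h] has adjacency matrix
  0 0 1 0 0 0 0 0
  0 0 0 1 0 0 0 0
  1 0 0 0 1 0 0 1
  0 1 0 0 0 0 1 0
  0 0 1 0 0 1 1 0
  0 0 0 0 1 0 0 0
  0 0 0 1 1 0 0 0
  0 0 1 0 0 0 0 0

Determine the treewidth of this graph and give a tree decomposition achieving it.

Every bag has size at most 2, so the width is 2 − 1 = 1 and tw(G) ≤ 1. Since G has at least one edge (e.g. e–c), it is not an edgeless graph, so tw(G) ≥ 1. Hence tw(G) = 1 exactly.

Treewidth 1.
Bags: B1 = {c, e}  B2 = {c, h}  B3 = {e, g}  B4 = {e, f}  B5 = {d, g}  B6 = {a, c}  B7 = {b, d}
Tree: B1–B2, B1–B3, B1–B4, B3–B5, B1–B6, B5–B7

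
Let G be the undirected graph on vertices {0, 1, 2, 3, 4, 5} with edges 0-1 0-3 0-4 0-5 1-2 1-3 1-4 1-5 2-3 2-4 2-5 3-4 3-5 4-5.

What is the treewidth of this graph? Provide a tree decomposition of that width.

Treewidth 4.
Bags: B1 = {1, 2, 3, 4, 5}  B2 = {0, 1, 3, 4, 5}
Tree: B1–B2

Every bag has size at most 5, so the width is 5 − 1 = 4 and tw(G) ≤ 4. On the other hand G contains the 5-clique {0, 1, 3, 4, 5}. A clique must lie in a single bag of any decomposition, so no decomposition can have width below 4. Hence tw(G) = 4 exactly.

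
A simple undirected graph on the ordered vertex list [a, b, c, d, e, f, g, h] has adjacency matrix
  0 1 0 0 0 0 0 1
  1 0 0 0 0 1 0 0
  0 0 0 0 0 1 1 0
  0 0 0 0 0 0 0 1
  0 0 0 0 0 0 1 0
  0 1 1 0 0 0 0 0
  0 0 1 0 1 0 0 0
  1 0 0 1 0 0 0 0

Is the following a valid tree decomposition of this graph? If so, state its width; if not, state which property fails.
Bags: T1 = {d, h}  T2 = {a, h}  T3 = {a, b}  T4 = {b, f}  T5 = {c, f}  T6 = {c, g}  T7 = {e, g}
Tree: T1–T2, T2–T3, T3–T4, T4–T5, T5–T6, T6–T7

Yes; width 1.

Every vertex of G appears in some bag (union = {a, b, c, d, e, f, g, h}); every edge is covered by a bag; and for each vertex v the set of bags containing v is connected in the bag tree. The decomposition is therefore valid. The largest bag has 2 vertices, so the width is 1.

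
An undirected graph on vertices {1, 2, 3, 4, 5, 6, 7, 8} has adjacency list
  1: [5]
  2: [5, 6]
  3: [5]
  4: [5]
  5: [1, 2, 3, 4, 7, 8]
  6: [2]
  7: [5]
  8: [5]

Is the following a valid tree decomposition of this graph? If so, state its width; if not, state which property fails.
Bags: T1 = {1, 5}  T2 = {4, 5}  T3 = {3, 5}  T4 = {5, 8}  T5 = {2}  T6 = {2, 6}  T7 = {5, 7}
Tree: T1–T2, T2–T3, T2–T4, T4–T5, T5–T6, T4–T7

No — edge (5,2) lies in no bag.

A tree decomposition must satisfy three properties: every vertex lies in some bag; for every edge, both endpoints lie together in some bag; and for every vertex, the bags containing it form a connected subtree. Here edge (5,2) lies in no bag, so the decomposition is invalid.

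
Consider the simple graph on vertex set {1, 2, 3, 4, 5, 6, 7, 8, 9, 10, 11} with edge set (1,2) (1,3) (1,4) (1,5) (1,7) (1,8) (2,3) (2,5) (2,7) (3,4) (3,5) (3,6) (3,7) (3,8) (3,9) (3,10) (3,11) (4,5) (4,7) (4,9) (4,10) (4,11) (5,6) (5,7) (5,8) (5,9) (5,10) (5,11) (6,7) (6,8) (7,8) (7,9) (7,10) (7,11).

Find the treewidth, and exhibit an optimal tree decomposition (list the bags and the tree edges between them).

Each bag holds 5 vertices, so the decomposition has width 4, which upper-bounds the treewidth. Conversely, {1, 3, 5, 7, 8} is a clique of size 5, and the vertices of any clique must share a bag in every tree decomposition; so some bag has ≥ 5 vertices and tw(G) ≥ 4. The upper and lower bounds meet at 4, so that is the treewidth.

Treewidth 4.
One such decomposition:
Bags: B1 = {3, 4, 5, 7, 10}  B2 = {1, 3, 4, 5, 7}  B3 = {3, 4, 5, 7, 9}  B4 = {1, 3, 5, 7, 8}  B5 = {3, 5, 6, 7, 8}  B6 = {3, 4, 5, 7, 11}  B7 = {1, 2, 3, 5, 7}
Tree: B1–B2, B2–B3, B2–B4, B4–B5, B2–B6, B4–B7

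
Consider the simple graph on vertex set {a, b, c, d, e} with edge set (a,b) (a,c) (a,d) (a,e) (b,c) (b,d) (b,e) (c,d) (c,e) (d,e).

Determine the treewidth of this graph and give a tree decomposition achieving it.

Treewidth 4.
Bags: B1 = {a, b, c, d, e}
Tree: (single bag)

With just one bag of size 5, the width is 5 − 1 = 4, so tw(G) ≤ 4. On the other hand G contains the 5-clique {a, b, c, d, e}. A clique must lie in a single bag of any decomposition, so no decomposition can have width below 4. Hence tw(G) = 4 exactly.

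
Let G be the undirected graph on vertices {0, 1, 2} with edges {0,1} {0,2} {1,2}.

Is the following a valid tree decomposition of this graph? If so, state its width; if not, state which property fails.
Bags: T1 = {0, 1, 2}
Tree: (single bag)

Yes; width 2.

Every vertex of G appears in some bag (union = {0, 1, 2}); every edge is covered by a bag; and for each vertex v the set of bags containing v is connected in the bag tree. The decomposition is therefore valid. The largest bag has 3 vertices, so the width is 2.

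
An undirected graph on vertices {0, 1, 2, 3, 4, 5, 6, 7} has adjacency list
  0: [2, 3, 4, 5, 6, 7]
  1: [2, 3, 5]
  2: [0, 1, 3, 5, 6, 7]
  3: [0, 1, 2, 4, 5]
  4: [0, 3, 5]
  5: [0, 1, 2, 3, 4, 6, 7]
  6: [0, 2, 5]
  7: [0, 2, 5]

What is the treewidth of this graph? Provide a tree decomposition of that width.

Treewidth 3.
One such decomposition:
Bags: B1 = {0, 2, 3, 5}  B2 = {0, 2, 5, 7}  B3 = {0, 3, 4, 5}  B4 = {0, 2, 5, 6}  B5 = {1, 2, 3, 5}
Tree: B1–B2, B1–B3, B1–B4, B1–B5

Every bag has size at most 4, so the width is 4 − 1 = 3 and tw(G) ≤ 3. For the lower bound, the 4 vertices {0, 2, 3, 5} are pairwise adjacent, and any tree decomposition puts a clique entirely inside one bag — forcing width ≥ 3. Combining the bounds, tw(G) = 3.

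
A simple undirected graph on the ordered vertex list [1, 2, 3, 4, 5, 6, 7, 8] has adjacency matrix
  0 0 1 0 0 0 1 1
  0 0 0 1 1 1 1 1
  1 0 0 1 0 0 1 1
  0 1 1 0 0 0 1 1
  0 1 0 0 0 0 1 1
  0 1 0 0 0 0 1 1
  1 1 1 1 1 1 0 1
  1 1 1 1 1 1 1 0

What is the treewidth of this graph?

A width-3 tree decomposition is:
Bags: B1 = {2, 4, 7, 8}  B2 = {3, 4, 7, 8}  B3 = {2, 5, 7, 8}  B4 = {2, 6, 7, 8}  B5 = {1, 3, 7, 8}
Tree: B1–B2, B1–B3, B1–B4, B2–B5
Every bag has size at most 4, so the width is 4 − 1 = 3 and tw(G) ≤ 3. For the lower bound, the 4 vertices {1, 3, 7, 8} are pairwise adjacent, and any tree decomposition puts a clique entirely inside one bag — forcing width ≥ 3. Hence tw(G) = 3 exactly.

3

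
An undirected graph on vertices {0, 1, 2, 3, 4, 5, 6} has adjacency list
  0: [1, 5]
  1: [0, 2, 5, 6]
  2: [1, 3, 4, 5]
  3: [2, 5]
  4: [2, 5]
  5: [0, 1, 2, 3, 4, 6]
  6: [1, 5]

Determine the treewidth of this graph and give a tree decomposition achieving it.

The largest bag has 3 vertices, giving width 2; this decomposition certifies tw(G) ≤ 2. On the other hand G contains the 3-clique {0, 1, 5}. A clique must lie in a single bag of any decomposition, so no decomposition can have width below 2. Combining the bounds, tw(G) = 2.

Treewidth 2.
One such decomposition:
Bags: B1 = {1, 5, 6}  B2 = {0, 1, 5}  B3 = {1, 2, 5}  B4 = {2, 4, 5}  B5 = {2, 3, 5}
Tree: B1–B2, B1–B3, B3–B4, B4–B5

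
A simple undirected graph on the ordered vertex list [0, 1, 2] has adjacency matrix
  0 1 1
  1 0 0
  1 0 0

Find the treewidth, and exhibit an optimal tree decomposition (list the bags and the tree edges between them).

Treewidth 1.
Bags: B1 = {0, 1}  B2 = {0, 2}
Tree: B1–B2

The largest bag has 2 vertices, giving width 1; this decomposition certifies tw(G) ≤ 1. Any graph with an edge has treewidth ≥ 1, and G has the edge 1–0. The upper and lower bounds meet at 1, so that is the treewidth.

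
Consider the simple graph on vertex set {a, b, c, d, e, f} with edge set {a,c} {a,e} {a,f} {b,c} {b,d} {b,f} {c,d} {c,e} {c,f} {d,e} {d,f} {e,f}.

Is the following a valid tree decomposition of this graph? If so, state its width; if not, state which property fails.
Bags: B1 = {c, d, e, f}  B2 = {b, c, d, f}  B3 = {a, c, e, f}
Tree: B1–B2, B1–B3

Yes; width 3.

Checking the three conditions: (i) the bags cover all of {a, b, c, d, e, f}; (ii) for each edge, some bag contains both endpoints; (iii) the bags containing any fixed vertex form a subtree. All hold, so the decomposition is valid with width 4 − 1 = 3.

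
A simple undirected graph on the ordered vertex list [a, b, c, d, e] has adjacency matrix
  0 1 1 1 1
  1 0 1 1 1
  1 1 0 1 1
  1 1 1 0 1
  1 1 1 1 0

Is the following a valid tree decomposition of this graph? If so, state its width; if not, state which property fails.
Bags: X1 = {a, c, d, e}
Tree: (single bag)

A tree decomposition must satisfy three properties: every vertex lies in some bag; for every edge, both endpoints lie together in some bag; and for every vertex, the bags containing it form a connected subtree. Here vertex b appears in no bag, so the decomposition is invalid.

No — vertex b appears in no bag.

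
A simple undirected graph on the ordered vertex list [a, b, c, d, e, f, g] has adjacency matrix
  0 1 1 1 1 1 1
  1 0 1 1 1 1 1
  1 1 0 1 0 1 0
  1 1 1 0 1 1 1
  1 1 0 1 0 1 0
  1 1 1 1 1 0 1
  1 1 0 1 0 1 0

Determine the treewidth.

A width-4 tree decomposition is:
Bags: B1 = {a, b, d, f, g}  B2 = {a, b, d, e, f}  B3 = {a, b, c, d, f}
Tree: B1–B2, B1–B3
Each bag holds 5 vertices, so the decomposition has width 4, which upper-bounds the treewidth. Conversely, {a, b, d, f, g} is a clique of size 5, and the vertices of any clique must share a bag in every tree decomposition; so some bag has ≥ 5 vertices and tw(G) ≥ 4. The upper and lower bounds meet at 4, so that is the treewidth.

4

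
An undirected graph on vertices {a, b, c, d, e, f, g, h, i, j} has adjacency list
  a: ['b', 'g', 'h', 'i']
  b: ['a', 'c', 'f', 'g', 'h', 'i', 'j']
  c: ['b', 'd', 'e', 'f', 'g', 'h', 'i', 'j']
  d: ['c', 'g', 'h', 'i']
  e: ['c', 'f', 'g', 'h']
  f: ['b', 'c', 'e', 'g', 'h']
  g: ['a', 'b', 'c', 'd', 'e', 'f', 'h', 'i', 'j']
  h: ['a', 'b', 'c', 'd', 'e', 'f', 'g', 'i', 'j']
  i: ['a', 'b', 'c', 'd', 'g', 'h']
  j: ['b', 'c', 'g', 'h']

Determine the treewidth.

A width-4 tree decomposition is:
Bags: B1 = {b, c, g, h, i}  B2 = {c, d, g, h, i}  B3 = {b, c, g, h, j}  B4 = {b, c, f, g, h}  B5 = {c, e, f, g, h}  B6 = {a, b, g, h, i}
Tree: B1–B2, B1–B3, B1–B4, B4–B5, B1–B6
Every bag has size at most 5, so the width is 5 − 1 = 4 and tw(G) ≤ 4. On the other hand G contains the 5-clique {c, d, g, h, i}. A clique must lie in a single bag of any decomposition, so no decomposition can have width below 4. Hence tw(G) = 4 exactly.

4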